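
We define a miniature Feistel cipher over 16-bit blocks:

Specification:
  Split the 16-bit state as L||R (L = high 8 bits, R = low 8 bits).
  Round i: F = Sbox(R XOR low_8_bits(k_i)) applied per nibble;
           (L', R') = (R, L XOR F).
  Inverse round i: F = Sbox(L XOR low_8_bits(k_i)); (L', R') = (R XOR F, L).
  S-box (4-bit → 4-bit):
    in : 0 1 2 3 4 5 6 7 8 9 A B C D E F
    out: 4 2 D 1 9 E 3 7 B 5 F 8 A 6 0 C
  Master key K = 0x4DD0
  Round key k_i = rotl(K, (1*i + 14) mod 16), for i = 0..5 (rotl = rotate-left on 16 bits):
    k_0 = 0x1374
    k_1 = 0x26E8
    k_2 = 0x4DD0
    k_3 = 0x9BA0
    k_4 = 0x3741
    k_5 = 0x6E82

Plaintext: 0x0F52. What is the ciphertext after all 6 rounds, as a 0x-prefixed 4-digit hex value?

0xE5A5

s_0 = plaintext = 0x0F52
s_1 = Round(s_0, k_0) = 0x52DC
s_2 = Round(s_1, k_1) = 0xDC4B
s_3 = Round(s_2, k_2) = 0x4B84
s_4 = Round(s_3, k_3) = 0x8492
s_5 = Round(s_4, k_4) = 0x92E5
s_6 = Round(s_5, k_5) = 0xE5A5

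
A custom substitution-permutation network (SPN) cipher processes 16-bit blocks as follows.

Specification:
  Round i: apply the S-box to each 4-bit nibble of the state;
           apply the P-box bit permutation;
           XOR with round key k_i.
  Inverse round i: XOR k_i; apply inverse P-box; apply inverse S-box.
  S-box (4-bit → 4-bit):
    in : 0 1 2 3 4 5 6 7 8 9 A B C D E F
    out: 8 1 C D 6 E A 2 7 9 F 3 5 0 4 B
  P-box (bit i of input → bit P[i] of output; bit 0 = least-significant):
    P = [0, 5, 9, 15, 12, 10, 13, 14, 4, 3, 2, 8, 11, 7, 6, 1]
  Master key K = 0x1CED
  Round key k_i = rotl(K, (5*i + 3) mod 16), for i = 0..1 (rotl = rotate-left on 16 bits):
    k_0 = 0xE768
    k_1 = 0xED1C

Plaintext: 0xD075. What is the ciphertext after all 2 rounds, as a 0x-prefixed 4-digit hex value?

0xCABF

s_0 = plaintext = 0xD075
s_1 = Round(s_0, k_0) = 0x6048
s_2 = Round(s_1, k_1) = 0xCABF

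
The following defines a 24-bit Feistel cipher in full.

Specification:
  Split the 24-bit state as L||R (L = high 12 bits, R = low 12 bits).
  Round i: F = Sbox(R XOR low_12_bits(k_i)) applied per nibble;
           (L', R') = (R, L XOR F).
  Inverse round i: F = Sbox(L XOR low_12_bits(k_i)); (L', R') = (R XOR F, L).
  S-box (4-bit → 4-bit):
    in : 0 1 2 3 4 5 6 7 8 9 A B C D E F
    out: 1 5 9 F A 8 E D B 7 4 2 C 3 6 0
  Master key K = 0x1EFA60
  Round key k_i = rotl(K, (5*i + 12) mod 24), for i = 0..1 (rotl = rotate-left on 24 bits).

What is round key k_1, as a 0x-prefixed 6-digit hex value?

0xC03DF4

K = 0x1EFA60
k_0 = rotl(K, (5*0+12) mod 24) = rotl(K, 12) = 0xA601EF
k_1 = rotl(K, (5*1+12) mod 24) = rotl(K, 17) = 0xC03DF4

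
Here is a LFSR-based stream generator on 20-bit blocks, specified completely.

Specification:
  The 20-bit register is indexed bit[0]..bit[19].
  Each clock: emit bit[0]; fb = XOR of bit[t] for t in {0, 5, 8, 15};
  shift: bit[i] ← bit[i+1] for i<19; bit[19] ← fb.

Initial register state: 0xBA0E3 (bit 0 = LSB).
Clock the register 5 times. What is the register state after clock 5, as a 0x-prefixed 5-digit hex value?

0x9DD07

reg_0 = 0xBA0E3
clock 1: out=1, reg = 0xDD071
clock 2: out=1, reg = 0xEE838
clock 3: out=0, reg = 0x7741C
clock 4: out=0, reg = 0x3BA0E
clock 5: out=0, reg = 0x9DD07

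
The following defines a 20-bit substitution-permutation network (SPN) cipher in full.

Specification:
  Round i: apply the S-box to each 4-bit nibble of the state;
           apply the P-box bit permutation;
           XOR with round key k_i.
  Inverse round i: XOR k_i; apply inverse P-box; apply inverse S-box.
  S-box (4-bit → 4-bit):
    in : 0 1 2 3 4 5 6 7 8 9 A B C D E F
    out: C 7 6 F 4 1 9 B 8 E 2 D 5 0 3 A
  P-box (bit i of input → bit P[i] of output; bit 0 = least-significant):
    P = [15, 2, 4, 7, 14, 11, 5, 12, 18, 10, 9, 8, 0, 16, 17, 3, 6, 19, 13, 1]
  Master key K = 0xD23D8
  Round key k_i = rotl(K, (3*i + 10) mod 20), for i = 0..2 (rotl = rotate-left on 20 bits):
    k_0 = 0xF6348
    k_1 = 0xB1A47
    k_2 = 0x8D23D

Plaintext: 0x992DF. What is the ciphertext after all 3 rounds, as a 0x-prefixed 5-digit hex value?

s_0 = plaintext = 0x992DF
s_1 = Round(s_0, k_0) = 0x445C6
s_2 = Round(s_1, k_1) = 0xDFAE7
s_3 = Round(s_2, k_2) = 0x91EB1

0x91EB1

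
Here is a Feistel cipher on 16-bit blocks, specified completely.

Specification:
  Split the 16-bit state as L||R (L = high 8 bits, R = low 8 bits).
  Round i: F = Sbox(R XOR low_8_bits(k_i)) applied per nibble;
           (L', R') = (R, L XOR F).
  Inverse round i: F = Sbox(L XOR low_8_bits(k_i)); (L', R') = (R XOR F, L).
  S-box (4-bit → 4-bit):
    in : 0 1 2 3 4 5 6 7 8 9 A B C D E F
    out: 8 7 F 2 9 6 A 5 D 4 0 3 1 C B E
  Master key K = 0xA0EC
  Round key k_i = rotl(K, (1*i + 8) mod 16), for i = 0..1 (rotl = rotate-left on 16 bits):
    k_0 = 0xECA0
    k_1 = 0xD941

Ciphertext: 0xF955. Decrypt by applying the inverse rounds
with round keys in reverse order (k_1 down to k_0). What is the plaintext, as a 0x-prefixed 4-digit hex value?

0xE468

s_0 = ciphertext = 0xF955
s_1 = InvRound(s_0, k_1) = 0x68F9
s_2 = InvRound(s_1, k_0) = 0xE468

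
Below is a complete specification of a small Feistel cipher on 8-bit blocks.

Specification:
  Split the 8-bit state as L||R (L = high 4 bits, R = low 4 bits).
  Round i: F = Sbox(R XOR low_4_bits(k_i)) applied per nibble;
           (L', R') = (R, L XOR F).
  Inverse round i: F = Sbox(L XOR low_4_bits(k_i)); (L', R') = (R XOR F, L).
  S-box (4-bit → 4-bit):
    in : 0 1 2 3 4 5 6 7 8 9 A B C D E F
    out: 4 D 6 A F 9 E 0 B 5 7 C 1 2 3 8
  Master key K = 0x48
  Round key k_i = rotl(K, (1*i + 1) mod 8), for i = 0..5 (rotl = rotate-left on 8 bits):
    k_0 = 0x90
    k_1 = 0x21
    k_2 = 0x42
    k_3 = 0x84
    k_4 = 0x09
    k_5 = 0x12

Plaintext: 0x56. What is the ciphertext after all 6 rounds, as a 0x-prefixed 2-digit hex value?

s_0 = plaintext = 0x56
s_1 = Round(s_0, k_0) = 0x6B
s_2 = Round(s_1, k_1) = 0xB1
s_3 = Round(s_2, k_2) = 0x11
s_4 = Round(s_3, k_3) = 0x18
s_5 = Round(s_4, k_4) = 0x8C
s_6 = Round(s_5, k_5) = 0xCB

0xCB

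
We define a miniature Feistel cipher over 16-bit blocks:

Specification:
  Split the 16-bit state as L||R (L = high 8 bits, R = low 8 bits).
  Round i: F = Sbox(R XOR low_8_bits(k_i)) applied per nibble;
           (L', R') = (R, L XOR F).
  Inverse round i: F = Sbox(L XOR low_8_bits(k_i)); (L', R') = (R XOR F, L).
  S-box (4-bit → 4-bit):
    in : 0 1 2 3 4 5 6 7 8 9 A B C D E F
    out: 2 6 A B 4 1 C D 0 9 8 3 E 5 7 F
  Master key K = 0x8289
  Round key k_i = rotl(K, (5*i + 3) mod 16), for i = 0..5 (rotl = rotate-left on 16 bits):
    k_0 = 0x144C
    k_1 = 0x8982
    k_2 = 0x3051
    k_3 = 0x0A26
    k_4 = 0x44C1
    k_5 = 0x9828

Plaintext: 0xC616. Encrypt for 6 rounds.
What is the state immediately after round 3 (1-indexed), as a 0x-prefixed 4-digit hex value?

s_0 = plaintext = 0xC616
s_1 = Round(s_0, k_0) = 0x16DE
s_2 = Round(s_1, k_1) = 0xDE08
s_3 = Round(s_2, k_2) = 0x08C7
s_4 = Round(s_3, k_3) = 0xC77E
s_5 = Round(s_4, k_4) = 0x7EF8
s_6 = Round(s_5, k_5) = 0xF82C

0x08C7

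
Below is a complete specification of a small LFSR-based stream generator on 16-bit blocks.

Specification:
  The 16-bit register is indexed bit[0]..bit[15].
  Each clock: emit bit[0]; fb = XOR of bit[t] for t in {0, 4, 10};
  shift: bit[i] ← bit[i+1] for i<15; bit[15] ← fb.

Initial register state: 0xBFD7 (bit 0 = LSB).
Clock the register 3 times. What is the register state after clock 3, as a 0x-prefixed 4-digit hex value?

0xB7FA

reg_0 = 0xBFD7
clock 1: out=1, reg = 0xDFEB
clock 2: out=1, reg = 0x6FF5
clock 3: out=1, reg = 0xB7FA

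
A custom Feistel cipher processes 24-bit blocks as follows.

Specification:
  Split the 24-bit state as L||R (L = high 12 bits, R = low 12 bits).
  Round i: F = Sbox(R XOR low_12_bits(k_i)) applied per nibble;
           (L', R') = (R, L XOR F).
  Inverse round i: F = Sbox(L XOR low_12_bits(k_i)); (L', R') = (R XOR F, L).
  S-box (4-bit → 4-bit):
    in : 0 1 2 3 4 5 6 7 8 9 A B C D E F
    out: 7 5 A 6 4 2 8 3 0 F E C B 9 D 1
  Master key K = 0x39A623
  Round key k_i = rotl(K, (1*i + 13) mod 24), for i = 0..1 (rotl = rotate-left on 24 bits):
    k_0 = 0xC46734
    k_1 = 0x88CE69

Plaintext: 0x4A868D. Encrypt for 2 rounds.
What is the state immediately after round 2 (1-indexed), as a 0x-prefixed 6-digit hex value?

s_0 = plaintext = 0x4A868D
s_1 = Round(s_0, k_0) = 0x68D167
s_2 = Round(s_1, k_1) = 0x1677F0

0x1677F0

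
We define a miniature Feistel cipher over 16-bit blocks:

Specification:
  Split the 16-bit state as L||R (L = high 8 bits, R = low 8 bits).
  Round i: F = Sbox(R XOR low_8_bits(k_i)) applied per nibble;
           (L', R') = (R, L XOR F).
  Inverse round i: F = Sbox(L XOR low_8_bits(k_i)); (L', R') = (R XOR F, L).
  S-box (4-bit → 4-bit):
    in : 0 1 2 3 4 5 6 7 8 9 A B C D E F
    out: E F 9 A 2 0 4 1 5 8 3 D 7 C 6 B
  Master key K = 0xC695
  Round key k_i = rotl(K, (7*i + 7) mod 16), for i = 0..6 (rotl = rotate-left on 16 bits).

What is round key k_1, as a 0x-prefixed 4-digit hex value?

K = 0xC695
k_0 = rotl(K, (7*0+7) mod 16) = rotl(K, 7) = 0x4AE3
k_1 = rotl(K, (7*1+7) mod 16) = rotl(K, 14) = 0x71A5

0x71A5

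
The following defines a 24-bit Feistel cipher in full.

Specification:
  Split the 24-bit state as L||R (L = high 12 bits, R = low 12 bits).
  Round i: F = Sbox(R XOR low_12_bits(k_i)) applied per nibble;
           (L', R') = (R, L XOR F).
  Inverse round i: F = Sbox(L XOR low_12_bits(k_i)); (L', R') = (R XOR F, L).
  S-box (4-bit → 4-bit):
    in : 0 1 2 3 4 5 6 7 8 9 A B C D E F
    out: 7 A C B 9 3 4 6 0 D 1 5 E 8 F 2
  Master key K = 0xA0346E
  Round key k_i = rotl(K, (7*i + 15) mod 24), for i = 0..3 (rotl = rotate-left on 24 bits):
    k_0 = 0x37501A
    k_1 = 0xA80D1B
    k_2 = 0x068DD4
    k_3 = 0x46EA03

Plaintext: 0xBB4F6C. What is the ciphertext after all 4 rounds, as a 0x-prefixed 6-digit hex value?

s_0 = plaintext = 0xBB4F6C
s_1 = Round(s_0, k_0) = 0xF6C9D0
s_2 = Round(s_1, k_1) = 0x9D0689
s_3 = Round(s_2, k_2) = 0x689CE8
s_4 = Round(s_3, k_3) = 0xCE827C

0xCE827C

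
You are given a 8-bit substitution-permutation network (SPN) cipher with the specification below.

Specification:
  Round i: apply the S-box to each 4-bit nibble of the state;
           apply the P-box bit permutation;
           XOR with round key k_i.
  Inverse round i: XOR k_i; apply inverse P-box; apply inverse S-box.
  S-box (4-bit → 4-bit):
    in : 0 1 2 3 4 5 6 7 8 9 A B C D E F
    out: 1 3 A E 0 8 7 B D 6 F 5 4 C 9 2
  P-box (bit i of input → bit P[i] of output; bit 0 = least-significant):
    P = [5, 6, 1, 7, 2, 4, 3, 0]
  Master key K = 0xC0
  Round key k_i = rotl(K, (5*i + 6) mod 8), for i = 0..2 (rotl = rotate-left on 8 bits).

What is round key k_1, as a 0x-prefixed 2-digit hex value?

0x06

K = 0xC0
k_0 = rotl(K, (5*0+6) mod 8) = rotl(K, 6) = 0x30
k_1 = rotl(K, (5*1+6) mod 8) = rotl(K, 3) = 0x06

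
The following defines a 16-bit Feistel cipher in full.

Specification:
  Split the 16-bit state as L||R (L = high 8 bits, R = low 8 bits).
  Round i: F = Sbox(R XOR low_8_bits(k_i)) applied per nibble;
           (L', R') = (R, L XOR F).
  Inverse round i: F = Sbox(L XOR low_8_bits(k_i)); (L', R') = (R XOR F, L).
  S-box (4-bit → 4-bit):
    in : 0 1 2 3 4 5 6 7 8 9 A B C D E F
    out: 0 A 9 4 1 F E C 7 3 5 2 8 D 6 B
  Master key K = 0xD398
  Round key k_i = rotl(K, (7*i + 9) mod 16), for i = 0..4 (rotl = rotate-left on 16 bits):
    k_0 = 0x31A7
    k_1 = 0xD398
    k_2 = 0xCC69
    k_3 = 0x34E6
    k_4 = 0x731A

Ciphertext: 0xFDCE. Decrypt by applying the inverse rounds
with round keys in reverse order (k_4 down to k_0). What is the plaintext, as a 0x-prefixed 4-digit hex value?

0x2CF3

s_0 = ciphertext = 0xFDCE
s_1 = InvRound(s_0, k_4) = 0xA2FD
s_2 = InvRound(s_1, k_3) = 0xECA2
s_3 = InvRound(s_2, k_2) = 0xDDEC
s_4 = InvRound(s_3, k_1) = 0xF3DD
s_5 = InvRound(s_4, k_0) = 0x2CF3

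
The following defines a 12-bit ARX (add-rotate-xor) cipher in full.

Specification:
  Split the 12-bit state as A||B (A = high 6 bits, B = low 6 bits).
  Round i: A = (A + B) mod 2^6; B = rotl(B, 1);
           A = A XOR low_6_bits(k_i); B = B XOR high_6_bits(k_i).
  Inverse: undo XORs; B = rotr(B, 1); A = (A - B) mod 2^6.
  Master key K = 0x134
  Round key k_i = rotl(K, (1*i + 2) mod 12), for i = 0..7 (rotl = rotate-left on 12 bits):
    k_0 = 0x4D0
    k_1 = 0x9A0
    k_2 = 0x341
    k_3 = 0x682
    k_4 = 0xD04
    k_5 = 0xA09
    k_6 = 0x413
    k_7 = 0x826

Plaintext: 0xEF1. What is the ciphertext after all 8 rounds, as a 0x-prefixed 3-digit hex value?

0xF03

s_0 = plaintext = 0xEF1
s_1 = Round(s_0, k_0) = 0xF30
s_2 = Round(s_1, k_1) = 0x307
s_3 = Round(s_2, k_2) = 0x483
s_4 = Round(s_3, k_3) = 0x5DC
s_5 = Round(s_4, k_4) = 0xDCC
s_6 = Round(s_5, k_5) = 0x2B0
s_7 = Round(s_6, k_6) = 0xA71
s_8 = Round(s_7, k_7) = 0xF03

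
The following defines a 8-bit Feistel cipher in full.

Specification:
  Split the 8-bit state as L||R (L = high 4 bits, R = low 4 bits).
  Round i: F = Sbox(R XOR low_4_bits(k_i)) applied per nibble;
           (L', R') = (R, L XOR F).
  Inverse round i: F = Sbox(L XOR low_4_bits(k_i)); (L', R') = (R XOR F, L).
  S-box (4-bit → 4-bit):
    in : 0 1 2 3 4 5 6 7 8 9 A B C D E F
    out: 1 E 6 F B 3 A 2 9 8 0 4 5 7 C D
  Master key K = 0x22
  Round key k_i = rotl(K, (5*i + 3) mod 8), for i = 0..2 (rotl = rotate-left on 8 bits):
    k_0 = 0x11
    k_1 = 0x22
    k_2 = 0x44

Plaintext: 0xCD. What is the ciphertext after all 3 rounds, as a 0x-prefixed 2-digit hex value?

0x9E

s_0 = plaintext = 0xCD
s_1 = Round(s_0, k_0) = 0xD9
s_2 = Round(s_1, k_1) = 0x99
s_3 = Round(s_2, k_2) = 0x9E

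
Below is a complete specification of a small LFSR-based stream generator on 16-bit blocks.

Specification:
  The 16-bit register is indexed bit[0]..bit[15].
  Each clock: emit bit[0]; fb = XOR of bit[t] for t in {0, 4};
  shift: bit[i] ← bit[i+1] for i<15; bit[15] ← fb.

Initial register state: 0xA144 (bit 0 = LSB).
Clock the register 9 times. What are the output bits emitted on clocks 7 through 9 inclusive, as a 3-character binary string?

101

reg_0 = 0xA144
clock 1: out=0, reg = 0x50A2
clock 2: out=0, reg = 0x2851
clock 3: out=1, reg = 0x1428
clock 4: out=0, reg = 0x0A14
clock 5: out=0, reg = 0x850A
clock 6: out=0, reg = 0x4285
clock 7: out=1, reg = 0xA142
clock 8: out=0, reg = 0x50A1
clock 9: out=1, reg = 0xA850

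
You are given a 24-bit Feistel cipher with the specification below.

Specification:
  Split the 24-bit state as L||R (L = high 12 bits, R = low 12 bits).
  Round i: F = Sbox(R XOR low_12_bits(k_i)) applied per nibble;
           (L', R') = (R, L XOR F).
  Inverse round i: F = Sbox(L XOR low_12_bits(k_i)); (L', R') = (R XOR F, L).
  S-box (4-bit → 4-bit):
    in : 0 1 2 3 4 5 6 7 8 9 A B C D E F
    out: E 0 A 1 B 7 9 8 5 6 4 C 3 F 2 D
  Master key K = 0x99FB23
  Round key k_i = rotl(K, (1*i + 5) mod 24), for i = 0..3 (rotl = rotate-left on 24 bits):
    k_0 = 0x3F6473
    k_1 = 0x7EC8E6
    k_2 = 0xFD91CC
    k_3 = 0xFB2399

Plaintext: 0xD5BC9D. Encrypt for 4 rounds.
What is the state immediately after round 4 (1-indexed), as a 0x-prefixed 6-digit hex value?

0x96A621

s_0 = plaintext = 0xD5BC9D
s_1 = Round(s_0, k_0) = 0xC9D879
s_2 = Round(s_1, k_1) = 0x8792F0
s_3 = Round(s_2, k_2) = 0x2F096A
s_4 = Round(s_3, k_3) = 0x96A621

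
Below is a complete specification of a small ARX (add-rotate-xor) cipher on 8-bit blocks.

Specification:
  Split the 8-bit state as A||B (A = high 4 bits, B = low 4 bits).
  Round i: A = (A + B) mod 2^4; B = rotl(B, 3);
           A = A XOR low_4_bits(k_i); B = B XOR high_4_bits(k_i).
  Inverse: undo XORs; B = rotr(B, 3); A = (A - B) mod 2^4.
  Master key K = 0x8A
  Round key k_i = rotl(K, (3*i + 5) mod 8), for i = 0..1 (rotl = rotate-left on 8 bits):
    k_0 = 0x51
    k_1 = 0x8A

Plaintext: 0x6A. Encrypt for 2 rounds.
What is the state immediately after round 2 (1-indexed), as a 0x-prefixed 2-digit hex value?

s_0 = plaintext = 0x6A
s_1 = Round(s_0, k_0) = 0x10
s_2 = Round(s_1, k_1) = 0xB8

0xB8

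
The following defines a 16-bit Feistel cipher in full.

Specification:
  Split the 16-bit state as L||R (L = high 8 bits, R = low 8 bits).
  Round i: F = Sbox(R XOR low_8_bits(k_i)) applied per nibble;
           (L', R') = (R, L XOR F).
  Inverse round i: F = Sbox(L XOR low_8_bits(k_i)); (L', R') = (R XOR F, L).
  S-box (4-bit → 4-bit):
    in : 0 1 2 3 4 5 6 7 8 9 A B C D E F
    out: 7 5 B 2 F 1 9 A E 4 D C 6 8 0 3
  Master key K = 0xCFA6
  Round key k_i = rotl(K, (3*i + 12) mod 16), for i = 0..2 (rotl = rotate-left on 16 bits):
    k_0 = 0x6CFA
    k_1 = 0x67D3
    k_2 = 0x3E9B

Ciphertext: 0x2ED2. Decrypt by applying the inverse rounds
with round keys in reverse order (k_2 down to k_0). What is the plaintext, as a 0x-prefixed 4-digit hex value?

s_0 = ciphertext = 0x2ED2
s_1 = InvRound(s_0, k_2) = 0x132E
s_2 = InvRound(s_1, k_1) = 0x4913
s_3 = InvRound(s_2, k_0) = 0xD149

0xD149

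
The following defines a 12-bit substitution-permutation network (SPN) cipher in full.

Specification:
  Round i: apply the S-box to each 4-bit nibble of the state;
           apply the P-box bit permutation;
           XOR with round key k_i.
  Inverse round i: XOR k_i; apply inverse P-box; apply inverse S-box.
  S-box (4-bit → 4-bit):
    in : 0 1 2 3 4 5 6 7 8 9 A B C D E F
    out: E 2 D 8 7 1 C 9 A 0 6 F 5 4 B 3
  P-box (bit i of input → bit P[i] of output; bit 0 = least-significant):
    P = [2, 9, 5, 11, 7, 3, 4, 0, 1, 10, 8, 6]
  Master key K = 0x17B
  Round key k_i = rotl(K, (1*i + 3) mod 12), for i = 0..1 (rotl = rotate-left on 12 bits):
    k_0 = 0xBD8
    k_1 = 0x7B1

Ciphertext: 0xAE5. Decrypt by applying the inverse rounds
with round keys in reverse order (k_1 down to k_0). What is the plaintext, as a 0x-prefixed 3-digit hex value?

0xC8E

s_0 = ciphertext = 0xAE5
s_1 = InvRound(s_0, k_1) = 0x0D7
s_2 = InvRound(s_1, k_0) = 0xC8E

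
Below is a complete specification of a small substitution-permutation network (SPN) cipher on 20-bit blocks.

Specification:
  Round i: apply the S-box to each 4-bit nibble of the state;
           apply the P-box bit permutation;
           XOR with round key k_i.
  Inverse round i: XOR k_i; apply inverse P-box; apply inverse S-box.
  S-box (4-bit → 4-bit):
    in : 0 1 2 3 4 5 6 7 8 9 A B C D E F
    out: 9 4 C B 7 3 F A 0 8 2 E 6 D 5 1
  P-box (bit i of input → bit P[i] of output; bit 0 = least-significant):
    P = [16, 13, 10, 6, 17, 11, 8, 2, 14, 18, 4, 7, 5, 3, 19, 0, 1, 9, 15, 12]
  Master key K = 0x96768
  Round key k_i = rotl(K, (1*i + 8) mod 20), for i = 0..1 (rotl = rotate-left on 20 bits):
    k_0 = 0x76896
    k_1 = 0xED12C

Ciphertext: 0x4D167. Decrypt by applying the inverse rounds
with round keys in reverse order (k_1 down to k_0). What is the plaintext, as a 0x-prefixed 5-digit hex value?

0xD6F99

s_0 = ciphertext = 0x4D167
s_1 = InvRound(s_0, k_1) = 0xFB8F9
s_2 = InvRound(s_1, k_0) = 0xD6F99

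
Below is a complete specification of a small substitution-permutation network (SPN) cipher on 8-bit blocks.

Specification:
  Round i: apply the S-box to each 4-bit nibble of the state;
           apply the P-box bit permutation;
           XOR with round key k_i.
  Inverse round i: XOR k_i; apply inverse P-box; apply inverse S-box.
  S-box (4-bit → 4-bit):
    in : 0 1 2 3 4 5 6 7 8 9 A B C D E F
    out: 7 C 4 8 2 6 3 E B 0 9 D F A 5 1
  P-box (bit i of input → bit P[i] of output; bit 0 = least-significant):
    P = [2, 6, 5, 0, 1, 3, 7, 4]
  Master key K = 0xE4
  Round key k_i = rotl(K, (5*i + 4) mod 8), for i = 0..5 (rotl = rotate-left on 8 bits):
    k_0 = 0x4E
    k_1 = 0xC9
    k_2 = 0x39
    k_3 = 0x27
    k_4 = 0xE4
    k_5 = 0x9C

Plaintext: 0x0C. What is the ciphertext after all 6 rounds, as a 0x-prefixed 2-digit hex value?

0x64

s_0 = plaintext = 0x0C
s_1 = Round(s_0, k_0) = 0xA1
s_2 = Round(s_1, k_1) = 0xFA
s_3 = Round(s_2, k_2) = 0x3E
s_4 = Round(s_3, k_3) = 0x13
s_5 = Round(s_4, k_4) = 0x75
s_6 = Round(s_5, k_5) = 0x64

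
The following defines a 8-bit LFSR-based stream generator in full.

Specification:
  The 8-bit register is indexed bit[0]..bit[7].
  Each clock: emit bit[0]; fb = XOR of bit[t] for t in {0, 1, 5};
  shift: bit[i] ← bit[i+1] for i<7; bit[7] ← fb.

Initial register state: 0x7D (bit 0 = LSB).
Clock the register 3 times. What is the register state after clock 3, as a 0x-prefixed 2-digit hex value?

0x0F

reg_0 = 0x7D
clock 1: out=1, reg = 0x3E
clock 2: out=0, reg = 0x1F
clock 3: out=1, reg = 0x0F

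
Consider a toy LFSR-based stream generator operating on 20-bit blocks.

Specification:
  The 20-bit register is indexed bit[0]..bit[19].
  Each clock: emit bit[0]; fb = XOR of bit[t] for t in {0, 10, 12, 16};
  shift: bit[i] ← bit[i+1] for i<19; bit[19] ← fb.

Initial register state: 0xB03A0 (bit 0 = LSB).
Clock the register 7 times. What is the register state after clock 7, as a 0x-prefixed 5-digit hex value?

0xD7607

reg_0 = 0xB03A0
clock 1: out=0, reg = 0xD81D0
clock 2: out=0, reg = 0xEC0E8
clock 3: out=0, reg = 0x76074
clock 4: out=0, reg = 0xBB03A
clock 5: out=0, reg = 0x5D81D
clock 6: out=1, reg = 0xAEC0E
clock 7: out=0, reg = 0xD7607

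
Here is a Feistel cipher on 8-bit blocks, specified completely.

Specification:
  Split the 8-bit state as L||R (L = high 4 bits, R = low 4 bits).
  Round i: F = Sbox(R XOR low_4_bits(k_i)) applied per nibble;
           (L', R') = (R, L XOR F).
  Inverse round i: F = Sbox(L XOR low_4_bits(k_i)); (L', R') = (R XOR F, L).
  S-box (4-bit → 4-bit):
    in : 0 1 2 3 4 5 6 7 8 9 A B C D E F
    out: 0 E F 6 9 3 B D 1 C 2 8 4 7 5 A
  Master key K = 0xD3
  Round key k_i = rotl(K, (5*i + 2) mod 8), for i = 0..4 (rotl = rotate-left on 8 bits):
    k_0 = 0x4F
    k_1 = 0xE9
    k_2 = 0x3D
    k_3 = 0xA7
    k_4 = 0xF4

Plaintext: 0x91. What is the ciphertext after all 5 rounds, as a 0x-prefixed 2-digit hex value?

s_0 = plaintext = 0x91
s_1 = Round(s_0, k_0) = 0x1C
s_2 = Round(s_1, k_1) = 0xC2
s_3 = Round(s_2, k_2) = 0x26
s_4 = Round(s_3, k_3) = 0x6C
s_5 = Round(s_4, k_4) = 0xC7

0xC7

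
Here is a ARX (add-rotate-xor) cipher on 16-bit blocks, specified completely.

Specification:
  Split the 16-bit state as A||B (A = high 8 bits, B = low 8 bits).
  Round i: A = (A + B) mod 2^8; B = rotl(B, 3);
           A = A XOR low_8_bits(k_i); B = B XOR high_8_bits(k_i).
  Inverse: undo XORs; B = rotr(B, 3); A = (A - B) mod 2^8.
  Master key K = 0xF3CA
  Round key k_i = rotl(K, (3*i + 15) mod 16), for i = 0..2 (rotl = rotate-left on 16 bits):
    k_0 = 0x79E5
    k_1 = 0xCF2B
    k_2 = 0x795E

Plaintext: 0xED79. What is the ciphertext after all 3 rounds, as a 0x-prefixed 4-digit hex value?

0x26AB

s_0 = plaintext = 0xED79
s_1 = Round(s_0, k_0) = 0x83B2
s_2 = Round(s_1, k_1) = 0x1E5A
s_3 = Round(s_2, k_2) = 0x26AB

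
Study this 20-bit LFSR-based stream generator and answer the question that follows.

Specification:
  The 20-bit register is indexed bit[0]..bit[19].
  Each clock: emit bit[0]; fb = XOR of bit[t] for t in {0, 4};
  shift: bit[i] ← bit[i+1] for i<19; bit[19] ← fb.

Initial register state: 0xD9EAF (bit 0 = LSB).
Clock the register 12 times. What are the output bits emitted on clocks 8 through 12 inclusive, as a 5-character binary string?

10111

reg_0 = 0xD9EAF
clock 1: out=1, reg = 0xECF57
clock 2: out=1, reg = 0x767AB
clock 3: out=1, reg = 0xBB3D5
clock 4: out=1, reg = 0x5D9EA
clock 5: out=0, reg = 0x2ECF5
clock 6: out=1, reg = 0x1767A
clock 7: out=0, reg = 0x8BB3D
clock 8: out=1, reg = 0x45D9E
clock 9: out=0, reg = 0xA2ECF
clock 10: out=1, reg = 0xD1767
clock 11: out=1, reg = 0xE8BB3
clock 12: out=1, reg = 0x745D9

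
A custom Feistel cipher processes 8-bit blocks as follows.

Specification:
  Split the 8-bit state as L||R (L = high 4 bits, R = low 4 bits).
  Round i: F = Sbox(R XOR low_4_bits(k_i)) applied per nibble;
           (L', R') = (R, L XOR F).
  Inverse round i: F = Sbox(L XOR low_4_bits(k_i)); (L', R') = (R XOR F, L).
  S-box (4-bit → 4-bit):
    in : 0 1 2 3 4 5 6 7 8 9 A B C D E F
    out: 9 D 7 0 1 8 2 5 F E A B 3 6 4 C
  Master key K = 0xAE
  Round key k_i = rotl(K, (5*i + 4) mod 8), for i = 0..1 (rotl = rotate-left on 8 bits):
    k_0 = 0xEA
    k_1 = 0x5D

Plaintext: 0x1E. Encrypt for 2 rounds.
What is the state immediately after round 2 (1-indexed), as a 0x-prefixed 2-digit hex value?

s_0 = plaintext = 0x1E
s_1 = Round(s_0, k_0) = 0xE0
s_2 = Round(s_1, k_1) = 0x08

0x08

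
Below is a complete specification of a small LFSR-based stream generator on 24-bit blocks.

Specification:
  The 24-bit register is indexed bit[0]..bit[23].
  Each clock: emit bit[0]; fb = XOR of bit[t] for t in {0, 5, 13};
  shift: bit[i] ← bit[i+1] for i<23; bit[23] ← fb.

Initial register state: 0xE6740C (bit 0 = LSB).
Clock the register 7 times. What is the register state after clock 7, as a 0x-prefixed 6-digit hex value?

0x3FCCE8

reg_0 = 0xE6740C
clock 1: out=0, reg = 0xF33A06
clock 2: out=0, reg = 0xF99D03
clock 3: out=1, reg = 0xFCCE81
clock 4: out=1, reg = 0xFE6740
clock 5: out=0, reg = 0xFF33A0
clock 6: out=0, reg = 0x7F99D0
clock 7: out=0, reg = 0x3FCCE8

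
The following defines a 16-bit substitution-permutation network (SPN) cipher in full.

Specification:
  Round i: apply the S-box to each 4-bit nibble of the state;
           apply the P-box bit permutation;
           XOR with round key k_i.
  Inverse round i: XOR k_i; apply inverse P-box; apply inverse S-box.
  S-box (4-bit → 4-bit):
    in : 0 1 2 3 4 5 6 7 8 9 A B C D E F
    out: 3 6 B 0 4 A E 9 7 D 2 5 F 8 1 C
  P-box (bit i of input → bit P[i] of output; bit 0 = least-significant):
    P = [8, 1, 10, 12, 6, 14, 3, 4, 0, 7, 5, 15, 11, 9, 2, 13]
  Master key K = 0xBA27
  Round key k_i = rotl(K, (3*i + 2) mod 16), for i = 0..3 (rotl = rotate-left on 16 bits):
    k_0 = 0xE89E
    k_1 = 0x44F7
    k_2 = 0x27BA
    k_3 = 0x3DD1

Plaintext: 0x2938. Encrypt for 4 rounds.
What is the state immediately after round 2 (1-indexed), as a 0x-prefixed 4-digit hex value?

s_0 = plaintext = 0x2938
s_1 = Round(s_0, k_0) = 0x47BD
s_2 = Round(s_1, k_1) = 0xD4BA
s_3 = Round(s_2, k_2) = 0x07D0
s_4 = Round(s_3, k_3) = 0xB6C2

0xD4BA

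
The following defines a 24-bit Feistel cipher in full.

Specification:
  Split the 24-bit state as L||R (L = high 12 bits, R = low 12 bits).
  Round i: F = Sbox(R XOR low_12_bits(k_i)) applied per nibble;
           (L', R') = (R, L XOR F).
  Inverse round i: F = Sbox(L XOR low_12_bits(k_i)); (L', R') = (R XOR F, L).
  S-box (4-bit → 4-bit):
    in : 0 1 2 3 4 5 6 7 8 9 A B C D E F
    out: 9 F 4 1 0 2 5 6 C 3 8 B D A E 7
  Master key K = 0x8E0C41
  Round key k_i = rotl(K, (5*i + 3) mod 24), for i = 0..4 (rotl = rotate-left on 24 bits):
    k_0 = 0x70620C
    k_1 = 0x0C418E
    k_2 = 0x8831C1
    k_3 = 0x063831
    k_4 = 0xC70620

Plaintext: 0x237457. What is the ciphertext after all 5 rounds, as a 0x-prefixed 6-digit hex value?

0x4E0A41

s_0 = plaintext = 0x237457
s_1 = Round(s_0, k_0) = 0x45771C
s_2 = Round(s_1, k_1) = 0x71C163
s_3 = Round(s_2, k_2) = 0x163E98
s_4 = Round(s_3, k_3) = 0xE984E0
s_5 = Round(s_4, k_4) = 0x4E0A41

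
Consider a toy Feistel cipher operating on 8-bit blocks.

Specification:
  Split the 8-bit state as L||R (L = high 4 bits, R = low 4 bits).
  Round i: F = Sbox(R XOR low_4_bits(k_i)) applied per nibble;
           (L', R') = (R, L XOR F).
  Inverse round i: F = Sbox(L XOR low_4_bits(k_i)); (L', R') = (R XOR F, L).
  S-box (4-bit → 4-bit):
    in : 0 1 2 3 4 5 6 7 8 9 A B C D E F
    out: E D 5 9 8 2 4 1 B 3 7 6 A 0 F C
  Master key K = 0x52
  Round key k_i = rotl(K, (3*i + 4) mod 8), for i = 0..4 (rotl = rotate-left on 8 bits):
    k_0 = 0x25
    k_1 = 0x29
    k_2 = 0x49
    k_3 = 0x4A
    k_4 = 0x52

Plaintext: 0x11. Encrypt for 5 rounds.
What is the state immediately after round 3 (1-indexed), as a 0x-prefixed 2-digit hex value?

s_0 = plaintext = 0x11
s_1 = Round(s_0, k_0) = 0x19
s_2 = Round(s_1, k_1) = 0x9F
s_3 = Round(s_2, k_2) = 0xFD
s_4 = Round(s_3, k_3) = 0xDE
s_5 = Round(s_4, k_4) = 0xE7

0xFD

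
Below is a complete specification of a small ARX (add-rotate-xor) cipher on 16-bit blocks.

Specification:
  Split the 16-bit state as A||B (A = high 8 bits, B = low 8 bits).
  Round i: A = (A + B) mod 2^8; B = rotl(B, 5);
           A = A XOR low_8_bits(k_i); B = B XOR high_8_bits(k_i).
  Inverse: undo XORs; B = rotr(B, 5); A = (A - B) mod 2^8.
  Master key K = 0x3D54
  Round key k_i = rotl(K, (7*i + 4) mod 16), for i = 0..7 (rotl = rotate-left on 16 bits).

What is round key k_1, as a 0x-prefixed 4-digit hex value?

0xA1EA

K = 0x3D54
k_0 = rotl(K, (7*0+4) mod 16) = rotl(K, 4) = 0xD543
k_1 = rotl(K, (7*1+4) mod 16) = rotl(K, 11) = 0xA1EA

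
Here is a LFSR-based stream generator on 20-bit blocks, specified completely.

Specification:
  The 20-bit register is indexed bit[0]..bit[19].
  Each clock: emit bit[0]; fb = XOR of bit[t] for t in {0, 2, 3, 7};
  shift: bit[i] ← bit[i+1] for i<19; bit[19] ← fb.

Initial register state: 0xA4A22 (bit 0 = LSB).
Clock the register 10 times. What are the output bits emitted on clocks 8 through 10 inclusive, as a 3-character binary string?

reg_0 = 0xA4A22
clock 1: out=0, reg = 0x52511
clock 2: out=1, reg = 0xA9288
clock 3: out=0, reg = 0x54944
clock 4: out=0, reg = 0xAA4A2
clock 5: out=0, reg = 0xD5251
clock 6: out=1, reg = 0xEA928
clock 7: out=0, reg = 0xF5494
clock 8: out=0, reg = 0x7AA4A
clock 9: out=0, reg = 0xBD525
clock 10: out=1, reg = 0x5EA92

001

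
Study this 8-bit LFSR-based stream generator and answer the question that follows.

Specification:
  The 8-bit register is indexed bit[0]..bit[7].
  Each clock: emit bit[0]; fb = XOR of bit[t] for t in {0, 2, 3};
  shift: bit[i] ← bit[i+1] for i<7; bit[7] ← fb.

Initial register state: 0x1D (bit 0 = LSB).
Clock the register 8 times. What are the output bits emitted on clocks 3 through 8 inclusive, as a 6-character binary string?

reg_0 = 0x1D
clock 1: out=1, reg = 0x8E
clock 2: out=0, reg = 0x47
clock 3: out=1, reg = 0x23
clock 4: out=1, reg = 0x91
clock 5: out=1, reg = 0xC8
clock 6: out=0, reg = 0xE4
clock 7: out=0, reg = 0xF2
clock 8: out=0, reg = 0x79

111000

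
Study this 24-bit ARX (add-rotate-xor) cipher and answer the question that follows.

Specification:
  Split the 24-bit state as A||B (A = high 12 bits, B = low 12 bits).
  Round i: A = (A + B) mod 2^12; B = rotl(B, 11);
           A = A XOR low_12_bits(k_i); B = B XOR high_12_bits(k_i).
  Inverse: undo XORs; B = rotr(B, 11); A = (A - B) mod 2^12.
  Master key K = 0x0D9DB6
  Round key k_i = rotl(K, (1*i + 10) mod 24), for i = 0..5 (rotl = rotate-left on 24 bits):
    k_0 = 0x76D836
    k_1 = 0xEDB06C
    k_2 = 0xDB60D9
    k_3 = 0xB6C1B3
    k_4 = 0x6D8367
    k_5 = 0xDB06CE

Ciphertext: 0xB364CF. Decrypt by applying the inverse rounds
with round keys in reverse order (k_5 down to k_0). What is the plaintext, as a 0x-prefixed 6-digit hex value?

0xD86A20

s_0 = ciphertext = 0xB364CF
s_1 = InvRound(s_0, k_5) = 0xAF92FF
s_2 = InvRound(s_1, k_4) = 0x15084E
s_3 = InvRound(s_2, k_3) = 0xA9F644
s_4 = InvRound(s_3, k_2) = 0x2617E5
s_5 = InvRound(s_4, k_1) = 0xF9027D
s_6 = InvRound(s_5, k_0) = 0xD86A20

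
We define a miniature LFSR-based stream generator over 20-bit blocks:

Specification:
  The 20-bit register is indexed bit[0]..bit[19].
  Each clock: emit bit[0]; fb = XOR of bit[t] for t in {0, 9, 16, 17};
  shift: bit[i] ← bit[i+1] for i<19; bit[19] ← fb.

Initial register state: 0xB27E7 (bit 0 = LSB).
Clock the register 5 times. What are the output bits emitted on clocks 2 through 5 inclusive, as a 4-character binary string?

reg_0 = 0xB27E7
clock 1: out=1, reg = 0x593F3
clock 2: out=1, reg = 0xAC9F9
clock 3: out=1, reg = 0x564FC
clock 4: out=0, reg = 0xAB27E
clock 5: out=0, reg = 0x5593F

1100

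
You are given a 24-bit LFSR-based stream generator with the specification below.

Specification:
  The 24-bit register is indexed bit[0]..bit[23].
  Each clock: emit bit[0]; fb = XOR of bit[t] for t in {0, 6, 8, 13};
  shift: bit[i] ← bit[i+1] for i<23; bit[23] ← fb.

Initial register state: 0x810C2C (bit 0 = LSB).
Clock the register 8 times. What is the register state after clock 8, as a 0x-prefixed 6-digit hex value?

0x18810C

reg_0 = 0x810C2C
clock 1: out=0, reg = 0x408616
clock 2: out=0, reg = 0x20430B
clock 3: out=1, reg = 0x102185
clock 4: out=1, reg = 0x8810C2
clock 5: out=0, reg = 0xC40861
clock 6: out=1, reg = 0x620430
clock 7: out=0, reg = 0x310218
clock 8: out=0, reg = 0x18810C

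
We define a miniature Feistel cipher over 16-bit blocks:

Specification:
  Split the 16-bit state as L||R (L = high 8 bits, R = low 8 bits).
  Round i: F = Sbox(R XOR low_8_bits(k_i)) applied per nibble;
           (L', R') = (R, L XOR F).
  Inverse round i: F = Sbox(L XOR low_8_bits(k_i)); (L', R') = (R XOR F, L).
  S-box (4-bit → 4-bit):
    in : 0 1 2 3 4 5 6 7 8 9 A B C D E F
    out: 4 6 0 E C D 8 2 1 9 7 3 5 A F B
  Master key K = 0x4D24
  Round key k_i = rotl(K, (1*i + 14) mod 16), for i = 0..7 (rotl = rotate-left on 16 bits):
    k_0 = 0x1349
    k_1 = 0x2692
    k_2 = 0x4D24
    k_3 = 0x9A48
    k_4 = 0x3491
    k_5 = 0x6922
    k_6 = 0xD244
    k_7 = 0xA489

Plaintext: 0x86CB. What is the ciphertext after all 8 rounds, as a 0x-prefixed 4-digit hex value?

s_0 = plaintext = 0x86CB
s_1 = Round(s_0, k_0) = 0xCB96
s_2 = Round(s_1, k_1) = 0x9687
s_3 = Round(s_2, k_2) = 0x87E8
s_4 = Round(s_3, k_3) = 0xE8F3
s_5 = Round(s_4, k_4) = 0xF368
s_6 = Round(s_5, k_5) = 0x6834
s_7 = Round(s_6, k_6) = 0x344C
s_8 = Round(s_7, k_7) = 0x4C69

0x4C69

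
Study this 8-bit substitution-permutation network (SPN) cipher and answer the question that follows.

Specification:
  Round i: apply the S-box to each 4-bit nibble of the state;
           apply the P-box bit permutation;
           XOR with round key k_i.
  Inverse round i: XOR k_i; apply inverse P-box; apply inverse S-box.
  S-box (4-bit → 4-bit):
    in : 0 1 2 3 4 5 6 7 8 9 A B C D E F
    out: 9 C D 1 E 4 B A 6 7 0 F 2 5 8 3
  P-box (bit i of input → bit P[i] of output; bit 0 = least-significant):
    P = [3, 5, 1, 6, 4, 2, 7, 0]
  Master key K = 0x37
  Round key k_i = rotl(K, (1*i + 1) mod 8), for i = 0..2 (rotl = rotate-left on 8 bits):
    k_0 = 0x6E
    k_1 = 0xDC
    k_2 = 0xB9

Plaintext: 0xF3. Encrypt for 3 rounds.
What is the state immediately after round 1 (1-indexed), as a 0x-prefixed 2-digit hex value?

0x72

s_0 = plaintext = 0xF3
s_1 = Round(s_0, k_0) = 0x72
s_2 = Round(s_1, k_1) = 0x93
s_3 = Round(s_2, k_2) = 0x25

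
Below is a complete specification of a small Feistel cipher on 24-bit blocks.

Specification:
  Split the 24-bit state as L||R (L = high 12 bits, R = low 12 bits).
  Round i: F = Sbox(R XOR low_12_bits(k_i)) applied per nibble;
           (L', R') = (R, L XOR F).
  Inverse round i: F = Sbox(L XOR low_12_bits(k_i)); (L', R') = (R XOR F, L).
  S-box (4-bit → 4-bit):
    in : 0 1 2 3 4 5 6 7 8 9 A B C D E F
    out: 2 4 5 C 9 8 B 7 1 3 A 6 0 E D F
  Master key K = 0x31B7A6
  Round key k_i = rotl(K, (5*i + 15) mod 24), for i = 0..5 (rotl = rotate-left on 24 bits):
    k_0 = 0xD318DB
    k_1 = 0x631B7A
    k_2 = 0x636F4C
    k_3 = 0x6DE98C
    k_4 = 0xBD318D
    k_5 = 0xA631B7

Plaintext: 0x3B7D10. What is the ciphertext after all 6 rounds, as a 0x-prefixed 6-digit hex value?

0x9CBC01

s_0 = plaintext = 0x3B7D10
s_1 = Round(s_0, k_0) = 0xD10BB1
s_2 = Round(s_1, k_1) = 0xBB1F16
s_3 = Round(s_2, k_2) = 0xF1693B
s_4 = Round(s_3, k_3) = 0x93BD71
s_5 = Round(s_4, k_4) = 0xD719CB
s_6 = Round(s_5, k_5) = 0x9CBC01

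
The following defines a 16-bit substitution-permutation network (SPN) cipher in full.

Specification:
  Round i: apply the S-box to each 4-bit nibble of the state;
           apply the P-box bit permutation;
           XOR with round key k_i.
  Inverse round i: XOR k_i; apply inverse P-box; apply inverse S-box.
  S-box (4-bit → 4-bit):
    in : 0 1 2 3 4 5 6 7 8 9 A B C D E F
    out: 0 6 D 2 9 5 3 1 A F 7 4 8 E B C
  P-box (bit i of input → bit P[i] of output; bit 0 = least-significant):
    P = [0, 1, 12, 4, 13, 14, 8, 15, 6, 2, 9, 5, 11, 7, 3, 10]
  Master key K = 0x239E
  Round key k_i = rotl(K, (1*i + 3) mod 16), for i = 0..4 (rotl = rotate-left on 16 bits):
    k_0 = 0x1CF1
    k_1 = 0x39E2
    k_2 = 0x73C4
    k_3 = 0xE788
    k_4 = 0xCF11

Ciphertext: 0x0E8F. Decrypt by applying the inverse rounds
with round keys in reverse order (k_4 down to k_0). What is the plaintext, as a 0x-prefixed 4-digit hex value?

s_0 = ciphertext = 0x0E8F
s_1 = InvRound(s_0, k_4) = 0x13D8
s_2 = InvRound(s_1, k_3) = 0xC7EF
s_3 = InvRound(s_2, k_2) = 0xFC4A
s_4 = InvRound(s_3, k_1) = 0xDCD0
s_5 = InvRound(s_4, k_0) = 0x0C87

0x0C87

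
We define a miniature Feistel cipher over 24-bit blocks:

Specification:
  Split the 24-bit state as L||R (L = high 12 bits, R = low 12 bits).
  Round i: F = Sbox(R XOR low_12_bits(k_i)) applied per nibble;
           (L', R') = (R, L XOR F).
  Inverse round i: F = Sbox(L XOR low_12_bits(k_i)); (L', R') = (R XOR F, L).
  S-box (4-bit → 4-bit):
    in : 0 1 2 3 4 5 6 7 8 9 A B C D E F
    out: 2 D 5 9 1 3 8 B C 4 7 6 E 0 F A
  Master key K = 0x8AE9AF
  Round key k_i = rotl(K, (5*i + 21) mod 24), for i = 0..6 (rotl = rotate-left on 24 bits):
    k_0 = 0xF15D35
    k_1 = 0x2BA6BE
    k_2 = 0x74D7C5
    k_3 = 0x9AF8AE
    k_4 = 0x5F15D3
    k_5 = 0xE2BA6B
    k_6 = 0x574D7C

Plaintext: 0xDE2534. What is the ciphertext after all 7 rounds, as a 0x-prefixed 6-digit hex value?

s_0 = plaintext = 0xDE2534
s_1 = Round(s_0, k_0) = 0x5341CF
s_2 = Round(s_1, k_1) = 0x1CFE89
s_3 = Round(s_2, k_2) = 0xE895D1
s_4 = Round(s_3, k_3) = 0x5D1E33
s_5 = Round(s_4, k_4) = 0xE33323
s_6 = Round(s_5, k_5) = 0x323A2F
s_7 = Round(s_6, k_6) = 0xA2F81A

0xA2F81A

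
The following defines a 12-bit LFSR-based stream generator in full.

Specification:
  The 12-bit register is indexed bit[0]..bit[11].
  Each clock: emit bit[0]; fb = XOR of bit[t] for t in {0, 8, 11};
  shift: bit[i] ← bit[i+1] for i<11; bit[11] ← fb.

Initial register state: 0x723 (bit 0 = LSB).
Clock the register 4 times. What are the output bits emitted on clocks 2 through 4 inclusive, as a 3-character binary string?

reg_0 = 0x723
clock 1: out=1, reg = 0x391
clock 2: out=1, reg = 0x1C8
clock 3: out=0, reg = 0x8E4
clock 4: out=0, reg = 0xC72

100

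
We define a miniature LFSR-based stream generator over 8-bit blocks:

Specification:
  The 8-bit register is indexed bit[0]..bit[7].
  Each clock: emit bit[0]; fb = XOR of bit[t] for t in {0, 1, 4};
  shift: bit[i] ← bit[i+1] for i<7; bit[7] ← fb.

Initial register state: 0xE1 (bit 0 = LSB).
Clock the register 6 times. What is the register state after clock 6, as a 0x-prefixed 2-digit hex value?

0xBF

reg_0 = 0xE1
clock 1: out=1, reg = 0xF0
clock 2: out=0, reg = 0xF8
clock 3: out=0, reg = 0xFC
clock 4: out=0, reg = 0xFE
clock 5: out=0, reg = 0x7F
clock 6: out=1, reg = 0xBF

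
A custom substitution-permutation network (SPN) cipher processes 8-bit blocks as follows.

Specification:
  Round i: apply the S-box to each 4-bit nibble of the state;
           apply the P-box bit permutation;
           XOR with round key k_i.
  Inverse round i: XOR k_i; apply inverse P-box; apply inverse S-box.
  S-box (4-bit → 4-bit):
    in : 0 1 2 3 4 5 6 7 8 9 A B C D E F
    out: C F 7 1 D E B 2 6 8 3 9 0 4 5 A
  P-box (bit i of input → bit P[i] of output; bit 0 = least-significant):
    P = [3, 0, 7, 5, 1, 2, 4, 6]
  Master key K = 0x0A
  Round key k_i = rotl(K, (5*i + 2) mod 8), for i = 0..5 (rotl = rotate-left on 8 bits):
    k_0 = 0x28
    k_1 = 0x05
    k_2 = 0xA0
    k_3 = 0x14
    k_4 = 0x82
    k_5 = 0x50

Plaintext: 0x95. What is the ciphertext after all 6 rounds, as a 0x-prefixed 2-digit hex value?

s_0 = plaintext = 0x95
s_1 = Round(s_0, k_0) = 0xC9
s_2 = Round(s_1, k_1) = 0x25
s_3 = Round(s_2, k_2) = 0x17
s_4 = Round(s_3, k_3) = 0x43
s_5 = Round(s_4, k_4) = 0xD8
s_6 = Round(s_5, k_5) = 0xC1

0xC1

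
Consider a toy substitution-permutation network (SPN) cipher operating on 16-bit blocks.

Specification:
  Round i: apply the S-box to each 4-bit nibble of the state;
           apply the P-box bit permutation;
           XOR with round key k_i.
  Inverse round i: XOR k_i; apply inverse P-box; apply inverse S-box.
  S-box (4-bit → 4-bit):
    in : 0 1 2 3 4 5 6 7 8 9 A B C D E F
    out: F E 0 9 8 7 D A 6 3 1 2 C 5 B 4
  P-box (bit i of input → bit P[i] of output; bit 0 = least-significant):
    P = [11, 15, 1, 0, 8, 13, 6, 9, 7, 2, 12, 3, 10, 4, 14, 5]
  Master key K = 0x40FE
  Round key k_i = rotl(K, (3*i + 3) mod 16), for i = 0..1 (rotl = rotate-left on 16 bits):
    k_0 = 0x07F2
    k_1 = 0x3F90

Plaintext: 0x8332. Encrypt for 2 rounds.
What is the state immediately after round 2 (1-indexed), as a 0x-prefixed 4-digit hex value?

0x34F8

s_0 = plaintext = 0x8332
s_1 = Round(s_0, k_0) = 0x446A
s_2 = Round(s_1, k_1) = 0x34F8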